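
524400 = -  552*(-950)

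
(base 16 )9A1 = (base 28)341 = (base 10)2465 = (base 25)3nf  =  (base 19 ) 6FE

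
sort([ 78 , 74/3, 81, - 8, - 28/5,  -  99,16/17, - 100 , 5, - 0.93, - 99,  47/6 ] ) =[ - 100, - 99, - 99,- 8, - 28/5, - 0.93, 16/17 , 5  ,  47/6,74/3,  78, 81 ] 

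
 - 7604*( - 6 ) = 45624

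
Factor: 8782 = 2^1*4391^1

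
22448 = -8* ( - 2806) 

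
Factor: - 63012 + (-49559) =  - 112571 = - 112571^1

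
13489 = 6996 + 6493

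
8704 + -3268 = 5436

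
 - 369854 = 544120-913974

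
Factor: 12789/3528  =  29/8 =2^ ( -3)*29^1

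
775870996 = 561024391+214846605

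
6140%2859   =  422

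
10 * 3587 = 35870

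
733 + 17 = 750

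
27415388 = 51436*533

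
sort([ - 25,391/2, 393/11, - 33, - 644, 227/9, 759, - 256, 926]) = [ - 644, - 256,  -  33,-25,  227/9,  393/11,  391/2,  759, 926]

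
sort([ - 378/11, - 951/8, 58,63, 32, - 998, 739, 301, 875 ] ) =[ - 998, - 951/8, - 378/11,32,  58,63, 301 , 739, 875] 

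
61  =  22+39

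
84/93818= 42/46909 = 0.00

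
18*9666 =173988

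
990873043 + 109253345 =1100126388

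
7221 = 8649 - 1428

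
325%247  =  78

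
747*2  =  1494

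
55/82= 55/82 = 0.67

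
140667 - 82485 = 58182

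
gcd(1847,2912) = 1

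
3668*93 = 341124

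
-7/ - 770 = 1/110=0.01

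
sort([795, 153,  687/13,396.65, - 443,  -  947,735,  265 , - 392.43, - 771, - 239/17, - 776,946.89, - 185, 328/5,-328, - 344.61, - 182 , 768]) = [ - 947, - 776, -771,-443 , - 392.43, - 344.61, - 328, - 185, - 182, - 239/17, 687/13, 328/5,153,265,396.65, 735,768,795,946.89]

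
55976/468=119+71/117 = 119.61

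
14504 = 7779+6725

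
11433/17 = 672+9/17 = 672.53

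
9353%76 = 5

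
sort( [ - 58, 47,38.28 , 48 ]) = [-58 , 38.28, 47 , 48 ] 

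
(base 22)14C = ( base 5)4314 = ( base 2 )1001001000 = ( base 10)584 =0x248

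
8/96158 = 4/48079= 0.00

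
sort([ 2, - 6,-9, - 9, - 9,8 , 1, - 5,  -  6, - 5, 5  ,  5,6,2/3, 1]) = [ - 9, - 9,  -  9,-6, - 6, - 5, - 5,2/3,1,  1,2,5,5,6,  8]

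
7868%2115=1523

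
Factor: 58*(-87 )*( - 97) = 489462 =2^1*3^1*29^2*97^1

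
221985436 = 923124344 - 701138908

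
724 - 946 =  - 222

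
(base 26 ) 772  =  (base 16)1334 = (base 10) 4916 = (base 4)1030310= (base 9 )6662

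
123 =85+38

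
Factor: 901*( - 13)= - 11713 = - 13^1*17^1 * 53^1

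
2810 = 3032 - 222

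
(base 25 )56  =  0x83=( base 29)4f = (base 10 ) 131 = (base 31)47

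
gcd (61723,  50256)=1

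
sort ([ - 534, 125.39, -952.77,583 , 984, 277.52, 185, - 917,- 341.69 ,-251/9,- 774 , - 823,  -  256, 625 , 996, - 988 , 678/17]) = [-988,  -  952.77,  -  917, - 823,-774,-534,  -  341.69,-256,-251/9,678/17, 125.39, 185,  277.52,583,625 , 984, 996]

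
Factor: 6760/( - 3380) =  - 2 = - 2^1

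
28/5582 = 14/2791=0.01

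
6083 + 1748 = 7831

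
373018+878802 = 1251820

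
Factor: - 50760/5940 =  - 94/11 =-  2^1* 11^ ( -1)*47^1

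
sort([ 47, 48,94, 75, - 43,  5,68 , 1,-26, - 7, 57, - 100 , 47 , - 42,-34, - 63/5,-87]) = [-100 , -87,  -  43, - 42,-34,  -  26, - 63/5, - 7,1,  5, 47,47,48,57,68,75, 94 ] 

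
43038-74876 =  -  31838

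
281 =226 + 55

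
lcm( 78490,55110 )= 2590170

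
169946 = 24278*7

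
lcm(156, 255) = 13260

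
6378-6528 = -150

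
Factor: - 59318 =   -  2^1*7^1*19^1*223^1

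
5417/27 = 5417/27 = 200.63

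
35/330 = 7/66 = 0.11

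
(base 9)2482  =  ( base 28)2A8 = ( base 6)12332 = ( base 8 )3500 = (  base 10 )1856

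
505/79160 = 101/15832 = 0.01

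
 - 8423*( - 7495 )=63130385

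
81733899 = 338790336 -257056437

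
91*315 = 28665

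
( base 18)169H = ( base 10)7955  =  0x1F13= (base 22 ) G9D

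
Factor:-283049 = -13^1 * 21773^1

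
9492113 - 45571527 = -36079414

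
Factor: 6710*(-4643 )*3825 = -119166077250  =  - 2^1*3^2*5^3*11^1*17^1*61^1*4643^1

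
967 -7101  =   - 6134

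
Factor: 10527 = 3^1 * 11^2*29^1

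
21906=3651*6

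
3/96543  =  1/32181=0.00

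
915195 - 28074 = 887121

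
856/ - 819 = - 856/819 = -1.05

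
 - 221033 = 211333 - 432366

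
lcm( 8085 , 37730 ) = 113190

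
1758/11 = 159 + 9/11 = 159.82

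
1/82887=1/82887  =  0.00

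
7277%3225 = 827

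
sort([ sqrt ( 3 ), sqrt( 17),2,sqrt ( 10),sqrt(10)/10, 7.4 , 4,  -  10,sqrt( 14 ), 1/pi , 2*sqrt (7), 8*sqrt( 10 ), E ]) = [ - 10, sqrt( 10)/10, 1/pi, sqrt( 3 ) , 2,E , sqrt ( 10 ), sqrt( 14),4,sqrt( 17 ),2*sqrt(7 ),7.4,8*sqrt( 10 ) ]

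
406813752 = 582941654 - 176127902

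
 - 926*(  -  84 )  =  77784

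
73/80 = 73/80 = 0.91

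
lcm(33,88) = 264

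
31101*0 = 0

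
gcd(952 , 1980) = 4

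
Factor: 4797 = 3^2*13^1 * 41^1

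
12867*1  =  12867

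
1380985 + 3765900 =5146885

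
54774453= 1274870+53499583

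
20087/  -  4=-5022 + 1/4 = -5021.75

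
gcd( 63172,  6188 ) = 68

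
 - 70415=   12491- 82906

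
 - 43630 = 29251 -72881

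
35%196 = 35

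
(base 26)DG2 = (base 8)21766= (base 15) 2ADB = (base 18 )1a78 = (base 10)9206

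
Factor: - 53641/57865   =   - 5^( - 1)*7^1*71^( - 1 ) *79^1*97^1 * 163^( - 1)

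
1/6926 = 1/6926 = 0.00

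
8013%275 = 38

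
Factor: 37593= 3^2*4177^1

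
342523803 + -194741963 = 147781840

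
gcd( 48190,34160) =610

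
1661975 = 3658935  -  1996960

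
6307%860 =287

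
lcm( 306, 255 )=1530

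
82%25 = 7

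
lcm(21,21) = 21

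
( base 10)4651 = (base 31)4Q1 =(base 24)81J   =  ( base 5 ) 122101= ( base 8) 11053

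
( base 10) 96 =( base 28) 3C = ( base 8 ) 140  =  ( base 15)66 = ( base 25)3l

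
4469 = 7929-3460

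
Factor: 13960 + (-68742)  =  -2^1*7^2*13^1 * 43^1 = -54782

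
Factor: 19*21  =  399 = 3^1*7^1 * 19^1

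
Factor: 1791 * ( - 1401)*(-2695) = 3^3* 5^1*7^2*11^1*199^1*467^1 = 6762269745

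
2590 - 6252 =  - 3662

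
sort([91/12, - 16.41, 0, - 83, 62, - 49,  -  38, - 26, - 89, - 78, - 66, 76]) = [ - 89, - 83, - 78, - 66,-49, - 38, - 26,-16.41,0,91/12,  62, 76 ]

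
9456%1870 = 106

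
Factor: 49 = 7^2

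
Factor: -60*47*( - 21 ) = 59220   =  2^2*3^2 *5^1*7^1*47^1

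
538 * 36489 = 19631082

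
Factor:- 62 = - 2^1*31^1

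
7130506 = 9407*758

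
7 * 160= 1120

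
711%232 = 15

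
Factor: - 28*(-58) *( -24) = - 2^6*3^1*7^1*29^1 = - 38976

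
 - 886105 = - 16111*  55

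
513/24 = 21 + 3/8 = 21.38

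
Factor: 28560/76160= 3/8 = 2^(-3) * 3^1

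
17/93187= 17/93187 =0.00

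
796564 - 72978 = 723586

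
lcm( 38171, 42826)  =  1755866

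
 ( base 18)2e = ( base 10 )50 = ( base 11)46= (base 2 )110010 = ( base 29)1L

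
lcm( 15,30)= 30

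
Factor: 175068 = 2^2*3^3* 1621^1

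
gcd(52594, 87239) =1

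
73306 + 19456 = 92762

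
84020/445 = 16804/89 = 188.81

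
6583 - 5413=1170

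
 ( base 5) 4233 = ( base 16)238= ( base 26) LM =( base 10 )568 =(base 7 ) 1441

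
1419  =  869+550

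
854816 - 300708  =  554108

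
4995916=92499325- 87503409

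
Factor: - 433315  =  -5^1 * 79^1*1097^1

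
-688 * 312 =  - 214656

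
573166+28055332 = 28628498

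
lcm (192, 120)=960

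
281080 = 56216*5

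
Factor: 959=7^1*137^1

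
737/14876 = 737/14876 = 0.05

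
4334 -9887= - 5553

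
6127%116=95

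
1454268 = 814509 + 639759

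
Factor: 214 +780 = 2^1 * 7^1*71^1 = 994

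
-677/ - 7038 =677/7038 = 0.10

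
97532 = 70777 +26755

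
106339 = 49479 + 56860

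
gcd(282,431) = 1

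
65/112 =65/112  =  0.58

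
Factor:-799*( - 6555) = 3^1*5^1*17^1*19^1 * 23^1 * 47^1 = 5237445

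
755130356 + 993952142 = 1749082498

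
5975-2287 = 3688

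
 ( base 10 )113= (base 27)45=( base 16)71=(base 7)221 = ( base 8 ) 161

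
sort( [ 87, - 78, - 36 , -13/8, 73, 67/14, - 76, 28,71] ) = [-78, - 76, - 36, - 13/8,67/14, 28, 71,73, 87]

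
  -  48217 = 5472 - 53689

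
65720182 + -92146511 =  - 26426329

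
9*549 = 4941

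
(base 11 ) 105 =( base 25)51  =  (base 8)176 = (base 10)126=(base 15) 86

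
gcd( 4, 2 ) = 2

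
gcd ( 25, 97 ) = 1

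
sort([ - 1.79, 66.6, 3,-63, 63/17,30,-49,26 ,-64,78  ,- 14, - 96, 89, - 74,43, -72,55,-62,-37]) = [-96, - 74,-72,- 64,-63,-62, - 49, -37, - 14, -1.79,  3,63/17, 26 , 30  ,  43, 55,66.6,78,89]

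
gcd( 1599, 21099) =39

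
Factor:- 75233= - 23^1*3271^1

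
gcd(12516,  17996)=4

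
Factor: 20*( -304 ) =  - 2^6*5^1*19^1 = - 6080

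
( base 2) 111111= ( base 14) 47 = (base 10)63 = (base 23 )2h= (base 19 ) 36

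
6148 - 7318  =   - 1170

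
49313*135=6657255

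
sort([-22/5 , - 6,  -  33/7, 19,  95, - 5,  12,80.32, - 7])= [ - 7 , - 6 , - 5, -33/7, - 22/5, 12,  19,  80.32, 95 ]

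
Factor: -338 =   -  2^1*13^2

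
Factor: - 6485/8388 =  - 2^( - 2) * 3^ (-2)*5^1*233^ ( - 1)*1297^1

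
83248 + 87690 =170938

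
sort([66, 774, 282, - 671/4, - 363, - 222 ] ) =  [ - 363, - 222, - 671/4, 66,282, 774 ] 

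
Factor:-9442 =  - 2^1*4721^1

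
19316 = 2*9658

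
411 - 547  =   - 136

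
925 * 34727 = 32122475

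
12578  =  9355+3223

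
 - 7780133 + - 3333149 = -11113282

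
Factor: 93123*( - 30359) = -3^3*7^1*3449^1*4337^1 = - 2827121157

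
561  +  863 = 1424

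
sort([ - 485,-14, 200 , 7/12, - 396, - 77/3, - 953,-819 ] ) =[ - 953,-819, - 485, - 396,-77/3, - 14 , 7/12,200 ]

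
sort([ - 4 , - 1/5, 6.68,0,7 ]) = [-4, - 1/5,0, 6.68, 7] 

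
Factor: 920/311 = 2^3 * 5^1* 23^1*311^(  -  1)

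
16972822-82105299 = -65132477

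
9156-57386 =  - 48230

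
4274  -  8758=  - 4484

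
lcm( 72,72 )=72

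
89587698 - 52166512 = 37421186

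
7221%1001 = 214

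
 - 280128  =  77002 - 357130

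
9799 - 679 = 9120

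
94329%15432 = 1737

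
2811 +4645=7456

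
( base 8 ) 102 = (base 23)2k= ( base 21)33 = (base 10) 66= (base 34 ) 1W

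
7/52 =7/52 = 0.13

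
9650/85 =113 +9/17 = 113.53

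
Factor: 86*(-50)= - 2^2*5^2*43^1 = -4300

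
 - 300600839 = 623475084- 924075923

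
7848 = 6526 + 1322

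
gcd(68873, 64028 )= 1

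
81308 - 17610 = 63698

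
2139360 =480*4457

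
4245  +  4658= 8903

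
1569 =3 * 523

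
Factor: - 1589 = -7^1 *227^1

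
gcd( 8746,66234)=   2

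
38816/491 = 38816/491 = 79.05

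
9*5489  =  49401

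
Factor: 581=7^1* 83^1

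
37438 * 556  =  20815528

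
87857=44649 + 43208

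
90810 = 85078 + 5732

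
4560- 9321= -4761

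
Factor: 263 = 263^1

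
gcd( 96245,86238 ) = 1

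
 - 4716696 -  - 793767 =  - 3922929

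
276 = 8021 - 7745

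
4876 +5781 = 10657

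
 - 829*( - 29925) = 24807825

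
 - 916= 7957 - 8873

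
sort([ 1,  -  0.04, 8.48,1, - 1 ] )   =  [ - 1,-0.04, 1,1,8.48]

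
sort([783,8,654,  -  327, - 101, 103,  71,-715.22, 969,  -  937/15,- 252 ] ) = [- 715.22 , - 327, - 252, - 101, - 937/15,8, 71 , 103 , 654 , 783, 969] 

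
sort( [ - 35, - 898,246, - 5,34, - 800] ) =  [ - 898,  -  800, - 35, - 5,34,246]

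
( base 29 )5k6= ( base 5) 123131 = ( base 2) 1001010110111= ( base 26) 727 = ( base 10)4791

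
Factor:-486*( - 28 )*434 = 5905872 = 2^4*3^5*  7^2*31^1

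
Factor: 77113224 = 2^3*3^2*17^1* 251^2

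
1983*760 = 1507080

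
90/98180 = 9/9818 = 0.00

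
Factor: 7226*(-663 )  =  -4790838=- 2^1*3^1*13^1*17^1*3613^1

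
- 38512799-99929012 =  - 138441811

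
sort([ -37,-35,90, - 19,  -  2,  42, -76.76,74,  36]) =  [-76.76,  -  37 , - 35,  -  19, - 2,36,42,74, 90]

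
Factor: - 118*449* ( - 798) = 42279636=2^2*3^1*7^1*19^1*59^1*449^1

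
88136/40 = 11017/5 = 2203.40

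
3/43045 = 3/43045 = 0.00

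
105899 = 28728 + 77171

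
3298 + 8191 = 11489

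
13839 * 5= 69195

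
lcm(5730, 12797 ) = 383910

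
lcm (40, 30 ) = 120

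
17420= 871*20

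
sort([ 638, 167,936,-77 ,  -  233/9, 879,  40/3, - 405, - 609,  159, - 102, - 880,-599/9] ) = [  -  880, - 609,- 405, - 102, - 77, - 599/9, - 233/9, 40/3,159,167, 638, 879, 936] 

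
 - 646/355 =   -  2 + 64/355 = - 1.82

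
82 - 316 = -234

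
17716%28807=17716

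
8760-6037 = 2723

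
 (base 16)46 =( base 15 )4a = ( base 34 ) 22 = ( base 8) 106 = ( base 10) 70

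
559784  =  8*69973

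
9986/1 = 9986 =9986.00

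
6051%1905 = 336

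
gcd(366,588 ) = 6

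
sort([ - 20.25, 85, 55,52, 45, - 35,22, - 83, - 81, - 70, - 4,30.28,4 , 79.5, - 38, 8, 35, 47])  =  [ - 83, - 81, - 70, - 38, - 35, - 20.25, - 4 , 4, 8,  22 , 30.28  ,  35, 45, 47,52, 55, 79.5,85 ] 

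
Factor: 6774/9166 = 3^1*1129^1 *4583^( - 1 )=3387/4583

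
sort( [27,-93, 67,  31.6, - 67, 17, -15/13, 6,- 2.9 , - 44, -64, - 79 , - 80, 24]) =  [-93,- 80,-79, - 67, - 64,-44, - 2.9,-15/13,  6,17, 24, 27, 31.6, 67]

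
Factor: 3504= 2^4*3^1*73^1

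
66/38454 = 11/6409 = 0.00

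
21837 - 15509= 6328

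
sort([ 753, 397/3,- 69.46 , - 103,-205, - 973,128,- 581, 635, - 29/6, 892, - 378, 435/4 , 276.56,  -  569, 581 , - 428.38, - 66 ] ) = [ - 973,-581,- 569,-428.38, - 378, - 205, - 103, - 69.46,-66,-29/6, 435/4, 128, 397/3,276.56,581,  635, 753,892 ]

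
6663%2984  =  695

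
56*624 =34944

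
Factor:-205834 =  - 2^1*97^1*1061^1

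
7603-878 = 6725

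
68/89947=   4/5291 = 0.00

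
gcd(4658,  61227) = 1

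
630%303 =24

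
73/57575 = 73/57575 = 0.00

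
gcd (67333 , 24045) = 7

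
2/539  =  2/539 = 0.00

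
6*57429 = 344574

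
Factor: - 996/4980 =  - 5^( - 1)  =  - 1/5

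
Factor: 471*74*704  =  24537216   =  2^7*3^1*11^1*37^1 * 157^1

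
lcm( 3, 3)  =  3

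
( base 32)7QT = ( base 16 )1f5d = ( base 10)8029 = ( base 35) 6JE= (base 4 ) 1331131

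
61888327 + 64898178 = 126786505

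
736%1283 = 736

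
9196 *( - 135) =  - 1241460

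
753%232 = 57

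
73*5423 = 395879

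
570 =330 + 240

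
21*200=4200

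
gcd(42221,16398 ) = 1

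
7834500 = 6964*1125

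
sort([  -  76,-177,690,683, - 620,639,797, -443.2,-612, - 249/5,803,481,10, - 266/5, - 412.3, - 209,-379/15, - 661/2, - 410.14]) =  [ - 620, - 612, - 443.2, - 412.3 ,-410.14,  -  661/2 , - 209, - 177, -76, - 266/5, - 249/5,-379/15 , 10, 481,639, 683, 690,797, 803 ]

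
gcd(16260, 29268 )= 3252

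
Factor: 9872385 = 3^1*5^1*658159^1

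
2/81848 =1/40924 = 0.00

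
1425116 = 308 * 4627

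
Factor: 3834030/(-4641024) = -639005/773504 =- 2^( - 7 ) *5^1*227^1*563^1*6043^ ( - 1) 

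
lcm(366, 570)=34770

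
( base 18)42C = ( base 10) 1344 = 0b10101000000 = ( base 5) 20334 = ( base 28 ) 1k0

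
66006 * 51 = 3366306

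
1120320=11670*96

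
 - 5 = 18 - 23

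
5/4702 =5/4702 = 0.00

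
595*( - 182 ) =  - 108290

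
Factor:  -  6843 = - 3^1 * 2281^1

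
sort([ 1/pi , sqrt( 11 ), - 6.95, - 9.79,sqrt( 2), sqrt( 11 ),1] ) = [ - 9.79, - 6.95,1/pi,  1,sqrt( 2 ) , sqrt( 11 ), sqrt(11 )] 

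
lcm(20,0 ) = 0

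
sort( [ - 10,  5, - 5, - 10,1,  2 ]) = [  -  10, - 10 , - 5, 1, 2 , 5]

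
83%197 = 83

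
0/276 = 0=0.00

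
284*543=154212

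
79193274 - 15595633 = 63597641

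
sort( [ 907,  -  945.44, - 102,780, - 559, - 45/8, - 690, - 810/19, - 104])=[ - 945.44, - 690, - 559, - 104, - 102, - 810/19, - 45/8 , 780, 907 ] 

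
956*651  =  622356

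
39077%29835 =9242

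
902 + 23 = 925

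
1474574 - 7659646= - 6185072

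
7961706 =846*9411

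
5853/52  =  112 + 29/52 = 112.56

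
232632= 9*25848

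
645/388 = 1 + 257/388 = 1.66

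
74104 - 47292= 26812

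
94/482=47/241 = 0.20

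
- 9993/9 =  - 3331/3 = -1110.33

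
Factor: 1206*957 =1154142 = 2^1* 3^3 *11^1*29^1 * 67^1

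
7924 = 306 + 7618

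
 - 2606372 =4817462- 7423834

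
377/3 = 125 + 2/3 = 125.67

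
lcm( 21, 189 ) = 189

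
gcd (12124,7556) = 4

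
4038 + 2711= 6749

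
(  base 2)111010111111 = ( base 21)8bg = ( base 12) 2227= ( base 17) d11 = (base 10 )3775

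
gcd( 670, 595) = 5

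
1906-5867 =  - 3961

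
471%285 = 186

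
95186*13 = 1237418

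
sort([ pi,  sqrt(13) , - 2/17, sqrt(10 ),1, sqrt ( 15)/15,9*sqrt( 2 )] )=[ - 2/17, sqrt(15)/15, 1,pi, sqrt( 10), sqrt( 13), 9*sqrt(2) ] 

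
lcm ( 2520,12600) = 12600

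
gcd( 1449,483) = 483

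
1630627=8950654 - 7320027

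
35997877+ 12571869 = 48569746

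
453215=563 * 805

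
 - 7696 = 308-8004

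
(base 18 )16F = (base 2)110111111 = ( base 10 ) 447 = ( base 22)k7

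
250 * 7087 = 1771750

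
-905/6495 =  - 181/1299=- 0.14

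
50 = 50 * 1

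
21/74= 21/74= 0.28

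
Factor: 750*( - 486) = -364500= - 2^2*3^6*5^3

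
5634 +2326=7960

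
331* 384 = 127104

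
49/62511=49/62511 = 0.00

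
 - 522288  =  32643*( - 16)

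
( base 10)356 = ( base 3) 111012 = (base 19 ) IE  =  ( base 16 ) 164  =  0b101100100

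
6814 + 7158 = 13972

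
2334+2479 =4813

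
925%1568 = 925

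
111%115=111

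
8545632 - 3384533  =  5161099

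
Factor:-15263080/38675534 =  - 2^2*5^1*7^1*19^2*151^1 * 173^ ( - 1)*111779^ ( - 1) = - 7631540/19337767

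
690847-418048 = 272799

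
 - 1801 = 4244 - 6045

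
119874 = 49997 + 69877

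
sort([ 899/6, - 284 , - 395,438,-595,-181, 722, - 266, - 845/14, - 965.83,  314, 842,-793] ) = [ -965.83,- 793,-595, - 395,-284,-266, - 181,  -  845/14, 899/6, 314,438, 722,  842 ] 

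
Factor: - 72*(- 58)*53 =221328 = 2^4 * 3^2 * 29^1*53^1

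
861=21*41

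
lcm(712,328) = 29192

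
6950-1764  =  5186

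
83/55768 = 83/55768 = 0.00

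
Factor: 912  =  2^4*3^1*19^1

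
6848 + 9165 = 16013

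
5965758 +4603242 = 10569000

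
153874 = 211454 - 57580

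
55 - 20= 35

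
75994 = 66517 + 9477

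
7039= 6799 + 240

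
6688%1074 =244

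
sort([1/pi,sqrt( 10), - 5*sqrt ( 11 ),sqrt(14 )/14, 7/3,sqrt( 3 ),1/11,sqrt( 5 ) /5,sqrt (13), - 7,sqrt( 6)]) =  [ - 5*sqrt( 11), - 7,1/11,sqrt(14)/14 , 1/pi,sqrt( 5 )/5,sqrt( 3 ),  7/3, sqrt( 6 ), sqrt (10 ), sqrt( 13) ]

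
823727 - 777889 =45838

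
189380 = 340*557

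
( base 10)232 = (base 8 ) 350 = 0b11101000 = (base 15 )107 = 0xE8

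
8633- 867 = 7766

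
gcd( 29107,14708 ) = 1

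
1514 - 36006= - 34492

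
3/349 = 3/349 = 0.01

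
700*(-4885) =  - 3419500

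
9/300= 3/100= 0.03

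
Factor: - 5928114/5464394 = -2964057/2732197 = - 3^1*13^(  -  1 )  *19^1*149^1*349^1*210169^(  -  1)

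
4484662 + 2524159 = 7008821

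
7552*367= 2771584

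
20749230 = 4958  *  4185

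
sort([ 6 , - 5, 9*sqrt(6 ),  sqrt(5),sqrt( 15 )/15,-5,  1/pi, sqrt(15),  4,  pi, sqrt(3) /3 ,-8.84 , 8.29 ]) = [ - 8.84, - 5,-5 , sqrt(15)/15, 1/pi,sqrt ( 3)/3, sqrt(5),pi , sqrt ( 15), 4, 6, 8.29, 9*sqrt(6) ]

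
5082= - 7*(-726 ) 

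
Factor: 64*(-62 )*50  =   - 198400= -  2^8*5^2*31^1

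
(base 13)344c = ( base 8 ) 16243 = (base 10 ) 7331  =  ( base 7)30242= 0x1CA3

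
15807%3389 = 2251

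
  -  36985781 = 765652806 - 802638587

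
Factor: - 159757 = -13^1 * 12289^1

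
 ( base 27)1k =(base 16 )2F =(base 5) 142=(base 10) 47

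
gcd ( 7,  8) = 1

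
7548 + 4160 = 11708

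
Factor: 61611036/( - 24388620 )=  - 5^ (-1) * 311^( - 1)*1307^( - 1 )*5134253^1= - 5134253/2032385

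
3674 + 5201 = 8875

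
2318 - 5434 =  - 3116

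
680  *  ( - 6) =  - 4080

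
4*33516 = 134064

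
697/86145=697/86145=0.01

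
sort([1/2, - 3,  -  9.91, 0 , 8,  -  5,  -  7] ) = [-9.91, - 7,  -  5,-3,0,  1/2, 8]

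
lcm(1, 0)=0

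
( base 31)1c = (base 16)2b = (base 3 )1121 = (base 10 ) 43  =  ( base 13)34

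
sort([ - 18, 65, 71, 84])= [- 18, 65,  71, 84]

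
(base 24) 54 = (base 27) 4g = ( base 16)7C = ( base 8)174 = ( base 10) 124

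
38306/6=19153/3 = 6384.33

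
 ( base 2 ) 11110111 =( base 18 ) dd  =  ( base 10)247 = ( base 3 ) 100011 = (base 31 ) 7U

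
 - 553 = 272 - 825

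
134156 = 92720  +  41436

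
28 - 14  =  14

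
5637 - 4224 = 1413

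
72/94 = 36/47= 0.77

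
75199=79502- 4303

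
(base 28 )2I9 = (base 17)737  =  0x821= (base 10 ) 2081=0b100000100001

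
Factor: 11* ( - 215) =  - 2365 = -5^1*11^1*43^1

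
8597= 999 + 7598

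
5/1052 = 5/1052= 0.00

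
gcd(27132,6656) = 4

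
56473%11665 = 9813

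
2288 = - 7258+9546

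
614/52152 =307/26076 =0.01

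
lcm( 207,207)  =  207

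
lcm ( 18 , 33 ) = 198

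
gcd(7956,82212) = 2652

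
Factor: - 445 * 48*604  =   - 12901440 =- 2^6*3^1 * 5^1*89^1*151^1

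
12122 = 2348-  - 9774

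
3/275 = 3/275 = 0.01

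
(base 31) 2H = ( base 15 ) 54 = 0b1001111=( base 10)79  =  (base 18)47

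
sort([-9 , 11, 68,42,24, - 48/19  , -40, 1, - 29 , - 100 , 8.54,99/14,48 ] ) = [-100,-40, - 29, - 9, - 48/19, 1,99/14, 8.54 , 11, 24,42,  48,68 ]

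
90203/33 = 90203/33 = 2733.42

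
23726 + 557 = 24283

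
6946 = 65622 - 58676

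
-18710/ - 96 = 9355/48  =  194.90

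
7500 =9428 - 1928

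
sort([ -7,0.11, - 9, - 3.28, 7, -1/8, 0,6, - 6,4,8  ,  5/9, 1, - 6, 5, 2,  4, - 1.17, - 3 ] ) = [ - 9, - 7, - 6, - 6, - 3.28, - 3, - 1.17, - 1/8,  0, 0.11, 5/9,1,2,4, 4,5,  6,  7,8] 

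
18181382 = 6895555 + 11285827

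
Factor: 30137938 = 2^1*71^1*212239^1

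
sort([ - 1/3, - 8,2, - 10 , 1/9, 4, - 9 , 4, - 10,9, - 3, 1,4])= [ - 10,- 10, - 9,-8 , - 3,  -  1/3,1/9, 1 , 2,4, 4,4,9]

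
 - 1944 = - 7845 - -5901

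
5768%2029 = 1710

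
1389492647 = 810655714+578836933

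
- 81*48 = - 3888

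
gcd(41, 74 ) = 1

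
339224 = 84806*4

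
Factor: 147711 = 3^1*53^1 * 929^1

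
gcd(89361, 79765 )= 1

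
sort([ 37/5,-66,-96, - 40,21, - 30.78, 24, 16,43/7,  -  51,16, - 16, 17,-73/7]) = [ - 96, - 66,-51,-40, - 30.78,- 16, - 73/7,  43/7, 37/5, 16 , 16,17,21, 24]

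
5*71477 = 357385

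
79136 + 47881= 127017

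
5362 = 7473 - 2111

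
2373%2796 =2373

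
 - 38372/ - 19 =38372/19= 2019.58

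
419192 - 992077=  - 572885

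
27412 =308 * 89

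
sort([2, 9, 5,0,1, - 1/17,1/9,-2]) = [-2,- 1/17, 0, 1/9, 1,2, 5,9 ]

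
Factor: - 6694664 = - 2^3*836833^1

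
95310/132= 15885/22 = 722.05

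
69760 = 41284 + 28476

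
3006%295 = 56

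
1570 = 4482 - 2912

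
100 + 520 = 620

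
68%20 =8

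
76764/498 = 154 + 12/83 = 154.14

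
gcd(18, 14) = 2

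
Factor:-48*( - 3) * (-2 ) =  - 2^5 * 3^2 = - 288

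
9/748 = 9/748 = 0.01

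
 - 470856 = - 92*5118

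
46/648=23/324   =  0.07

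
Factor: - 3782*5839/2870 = - 5^ (  -  1 )*7^( - 1 ) * 31^1*41^( - 1 )*61^1*5839^1 =- 11041549/1435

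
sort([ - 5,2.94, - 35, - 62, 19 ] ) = [ - 62 , - 35, - 5,2.94,19 ]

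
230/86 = 115/43= 2.67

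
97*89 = 8633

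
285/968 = 285/968 = 0.29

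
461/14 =461/14 = 32.93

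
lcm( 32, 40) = 160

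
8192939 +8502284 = 16695223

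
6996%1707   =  168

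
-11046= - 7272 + -3774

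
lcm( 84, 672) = 672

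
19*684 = 12996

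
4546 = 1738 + 2808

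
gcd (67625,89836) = 1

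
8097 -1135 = 6962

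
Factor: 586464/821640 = 2^2*5^( - 1)*149^1*167^(-1) =596/835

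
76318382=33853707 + 42464675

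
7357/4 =1839 + 1/4 = 1839.25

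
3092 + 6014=9106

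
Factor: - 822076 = - 2^2*205519^1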